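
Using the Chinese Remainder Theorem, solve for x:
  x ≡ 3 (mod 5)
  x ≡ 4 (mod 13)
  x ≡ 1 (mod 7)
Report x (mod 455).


Moduli 5, 13, 7 are pairwise coprime; by CRT there is a unique solution modulo M = 5 · 13 · 7 = 455.
Solve pairwise, accumulating the modulus:
  Start with x ≡ 3 (mod 5).
  Combine with x ≡ 4 (mod 13): since gcd(5, 13) = 1, we get a unique residue mod 65.
    Write x = 3 + 5·t and substitute into x ≡ 4 (mod 13): 5·t ≡ 4 − 3 = 1 (mod 13).
    The inverse of 5 mod 13 is 8 (since 5·8 = 40 = 3·13 + 1), so t ≡ 8·1 = 8 ≡ 8 (mod 13).
    Then x = 3 + 5·8 = 43, valid modulo lcm(5, 13) = 65: x ≡ 43 (mod 65).
  Combine with x ≡ 1 (mod 7): since gcd(65, 7) = 1, we get a unique residue mod 455.
    Write x = 43 + 65·t and substitute into x ≡ 1 (mod 7): 65·t ≡ 1 − 43 = -42 (mod 7).
    Reduce coefficients mod 7: 2·t ≡ 0 (mod 7).
    The inverse of 2 mod 7 is 4 (since 2·4 = 8 = 1·7 + 1), so t ≡ 4·0 = 0 ≡ 0 (mod 7).
    Then x = 43 + 65·0 = 43, valid modulo lcm(65, 7) = 455: x ≡ 43 (mod 455).
Verify: 43 mod 5 = 3 ✓, 43 mod 13 = 4 ✓, 43 mod 7 = 1 ✓.

x ≡ 43 (mod 455).


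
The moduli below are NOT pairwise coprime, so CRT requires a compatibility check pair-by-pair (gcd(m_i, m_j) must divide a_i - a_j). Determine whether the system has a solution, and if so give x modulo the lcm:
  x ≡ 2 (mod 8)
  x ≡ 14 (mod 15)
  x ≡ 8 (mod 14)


Moduli 8, 15, 14 are not pairwise coprime, so CRT works modulo lcm(m_i) when all pairwise compatibility conditions hold.
Pairwise compatibility: gcd(m_i, m_j) must divide a_i - a_j for every pair.
Merge one congruence at a time:
  Start: x ≡ 2 (mod 8).
  Combine with x ≡ 14 (mod 15): gcd(8, 15) = 1; 14 - 2 = 12, which IS divisible by 1, so compatible.
    Write x = 2 + 8·t and substitute into x ≡ 14 (mod 15): 8·t ≡ 14 − 2 = 12 (mod 15).
    The inverse of 8 mod 15 is 2 (since 8·2 = 16 = 1·15 + 1), so t ≡ 2·12 = 24 ≡ 9 (mod 15).
    Then x = 2 + 8·9 = 74, valid modulo lcm(8, 15) = 120: x ≡ 74 (mod 120).
  Combine with x ≡ 8 (mod 14): gcd(120, 14) = 2; 8 - 74 = -66, which IS divisible by 2, so compatible.
    Write x = 74 + 120·t and substitute into x ≡ 8 (mod 14): 120·t ≡ 8 − 74 = -66 (mod 14).
    Divide the congruence (and modulus) by g = 2: 60·t ≡ -33 (mod 7).
    Reduce coefficients mod 7: 4·t ≡ 2 (mod 7).
    The inverse of 4 mod 7 is 2 (since 4·2 = 8 = 1·7 + 1), so t ≡ 2·2 = 4 ≡ 4 (mod 7).
    Then x = 74 + 120·4 = 554, valid modulo lcm(120, 14) = 840: x ≡ 554 (mod 840).
Verify: 554 mod 8 = 2, 554 mod 15 = 14, 554 mod 14 = 8.

x ≡ 554 (mod 840).


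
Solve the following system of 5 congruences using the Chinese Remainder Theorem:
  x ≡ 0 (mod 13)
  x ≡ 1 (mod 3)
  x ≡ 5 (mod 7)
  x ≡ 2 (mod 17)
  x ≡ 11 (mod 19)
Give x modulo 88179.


Product of moduli M = 13 · 3 · 7 · 17 · 19 = 88179.
Merge one congruence at a time:
  Start: x ≡ 0 (mod 13).
  Combine with x ≡ 1 (mod 3); new modulus lcm = 39.
    Write x = 0 + 13·t and substitute into x ≡ 1 (mod 3): 13·t ≡ 1 − 0 = 1 (mod 3).
    Reduce coefficients mod 3: 1·t ≡ 1 (mod 3).
    So t ≡ 1 (mod 3).
    Then x = 0 + 13·1 = 13, valid modulo lcm(13, 3) = 39: x ≡ 13 (mod 39).
  Combine with x ≡ 5 (mod 7); new modulus lcm = 273.
    Write x = 13 + 39·t and substitute into x ≡ 5 (mod 7): 39·t ≡ 5 − 13 = -8 (mod 7).
    Reduce coefficients mod 7: 4·t ≡ 6 (mod 7).
    The inverse of 4 mod 7 is 2 (since 4·2 = 8 = 1·7 + 1), so t ≡ 2·6 = 12 ≡ 5 (mod 7).
    Then x = 13 + 39·5 = 208, valid modulo lcm(39, 7) = 273: x ≡ 208 (mod 273).
  Combine with x ≡ 2 (mod 17); new modulus lcm = 4641.
    Write x = 208 + 273·t and substitute into x ≡ 2 (mod 17): 273·t ≡ 2 − 208 = -206 (mod 17).
    Reduce coefficients mod 17: 1·t ≡ 15 (mod 17).
    So t ≡ 15 (mod 17).
    Then x = 208 + 273·15 = 4303, valid modulo lcm(273, 17) = 4641: x ≡ 4303 (mod 4641).
  Combine with x ≡ 11 (mod 19); new modulus lcm = 88179.
    Write x = 4303 + 4641·t and substitute into x ≡ 11 (mod 19): 4641·t ≡ 11 − 4303 = -4292 (mod 19).
    Reduce coefficients mod 19: 5·t ≡ 2 (mod 19).
    The inverse of 5 mod 19 is 4 (since 5·4 = 20 = 1·19 + 1), so t ≡ 4·2 = 8 ≡ 8 (mod 19).
    Then x = 4303 + 4641·8 = 41431, valid modulo lcm(4641, 19) = 88179: x ≡ 41431 (mod 88179).
Verify against each original: 41431 mod 13 = 0, 41431 mod 3 = 1, 41431 mod 7 = 5, 41431 mod 17 = 2, 41431 mod 19 = 11.

x ≡ 41431 (mod 88179).


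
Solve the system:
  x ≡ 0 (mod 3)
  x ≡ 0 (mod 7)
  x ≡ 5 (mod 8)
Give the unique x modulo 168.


Moduli 3, 7, 8 are pairwise coprime; by CRT there is a unique solution modulo M = 3 · 7 · 8 = 168.
Solve pairwise, accumulating the modulus:
  Start with x ≡ 0 (mod 3).
  Combine with x ≡ 0 (mod 7): since gcd(3, 7) = 1, we get a unique residue mod 21.
    Write x = 0 + 3·t and substitute into x ≡ 0 (mod 7): 3·t ≡ 0 − 0 = 0 (mod 7).
    The inverse of 3 mod 7 is 5 (since 3·5 = 15 = 2·7 + 1), so t ≡ 5·0 = 0 ≡ 0 (mod 7).
    Then x = 0 + 3·0 = 0, valid modulo lcm(3, 7) = 21: x ≡ 0 (mod 21).
  Combine with x ≡ 5 (mod 8): since gcd(21, 8) = 1, we get a unique residue mod 168.
    Write x = 0 + 21·t and substitute into x ≡ 5 (mod 8): 21·t ≡ 5 − 0 = 5 (mod 8).
    Reduce coefficients mod 8: 5·t ≡ 5 (mod 8).
    The inverse of 5 mod 8 is 5 (since 5·5 = 25 = 3·8 + 1), so t ≡ 5·5 = 25 ≡ 1 (mod 8).
    Then x = 0 + 21·1 = 21, valid modulo lcm(21, 8) = 168: x ≡ 21 (mod 168).
Verify: 21 mod 3 = 0 ✓, 21 mod 7 = 0 ✓, 21 mod 8 = 5 ✓.

x ≡ 21 (mod 168).


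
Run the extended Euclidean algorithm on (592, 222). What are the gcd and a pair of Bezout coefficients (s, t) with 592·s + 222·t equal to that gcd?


Euclidean algorithm on (592, 222) — divide until remainder is 0:
  592 = 2 · 222 + 148
  222 = 1 · 148 + 74
  148 = 2 · 74 + 0
gcd(592, 222) = 74.
Track Bezout coefficients alongside the remainders: start with r₀ = 592 = a·1 + b·0 (s = 1, t = 0) and r₁ = 222 = a·0 + b·1 (s = 0, t = 1); each new remainder r_{k+1} = r_{k-1} − q_k·r_k inherits s_{k+1} = s_{k-1} − q_k·s_k, t_{k+1} = t_{k-1} − q_k·t_k, so r_k = a·s_k + b·t_k at every step:
  q = 2: r = 148, s = 1 − 2·0 = 1, t = 0 − 2·1 = -2  (check: 592·1 + 222·(-2) = 148)
  q = 1: r = 74, s = 0 − 1·1 = -1, t = 1 − 1·(-2) = 3  (check: 592·(-1) + 222·3 = 74)
The row with r = 74 (the gcd) gives the Bezout coefficients s = -1, t = 3.
Result: 592 · (-1) + 222 · (3) = 74.

gcd(592, 222) = 74; s = -1, t = 3 (check: 592·(-1) + 222·3 = 74).


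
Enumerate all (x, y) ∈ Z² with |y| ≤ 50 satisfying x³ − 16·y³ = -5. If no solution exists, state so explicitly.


The equation is x³ - 16y³ = -5. For fixed y, x³ = 16·y³ − 5, so a solution requires the RHS to be a perfect cube.
Strategy: iterate y from -50 to 50, compute RHS = 16·y³ − 5, and check whether it is a (positive or negative) perfect cube.
Check small values of y:
  y = 0: RHS = -5 is not a perfect cube.
  y = 1: RHS = 11 is not a perfect cube.
  y = -1: RHS = -21 is not a perfect cube.
  y = 2: RHS = 123 is not a perfect cube.
  y = -2: RHS = -133 is not a perfect cube.
  y = 3: RHS = 427 is not a perfect cube.
  y = -3: RHS = -437 is not a perfect cube.
Continuing the search up to |y| = 50 finds no solutions either.
No (x, y) in the scanned range satisfies the equation.

No integer solutions with |y| ≤ 50.


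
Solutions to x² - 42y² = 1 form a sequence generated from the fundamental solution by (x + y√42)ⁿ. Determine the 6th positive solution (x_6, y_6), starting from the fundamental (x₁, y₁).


Step 1: Find the fundamental solution (x₁, y₁) of x² - 42y² = 1.
  Expand √42 as a continued fraction. a₀ = ⌊√42⌋ = 6; iterate m_{k+1} = d_k·a_k − m_k, d_{k+1} = (42 − m_{k+1}²)/d_k, a_{k+1} = ⌊(a₀ + m_{k+1})/d_{k+1}⌋ (starting m₀ = 0, d₀ = 1), with convergents p_k = a_k·p_{k-1} + p_{k-2}, q_k = a_k·q_{k-1} + q_{k-2} (p₋₁ = 1, q₋₁ = 0):
  k = 0: a₀ = 6; p₀/q₀ = 6/1; p₀² − 42·q₀² = 36 − 42 = -6.
  k = 1: m = 6, d = 6, a = ⌊(6 + 6)/6⌋ = 2; p/q = (2·6 + 1)/(2·1 + 0) = 13/2; p² − 42·q² = 169 − 168 = 1.
  The first convergent with p² − 42·q² = 1 gives the fundamental solution (x₁, y₁) = (13, 2).
Step 2: Apply the recurrence (x_{n+1}, y_{n+1}) = (x₁x_n + 42y₁y_n, x₁y_n + y₁x_n) repeatedly.
  From (x_1, y_1) = (13, 2): x_2 = 13·13 + 42·2·2 = 337; y_2 = 13·2 + 2·13 = 52.
  From (x_2, y_2) = (337, 52): x_3 = 13·337 + 42·2·52 = 8749; y_3 = 13·52 + 2·337 = 1350.
  From (x_3, y_3) = (8749, 1350): x_4 = 13·8749 + 42·2·1350 = 227137; y_4 = 13·1350 + 2·8749 = 35048.
  From (x_4, y_4) = (227137, 35048): x_5 = 13·227137 + 42·2·35048 = 5896813; y_5 = 13·35048 + 2·227137 = 909898.
  From (x_5, y_5) = (5896813, 909898): x_6 = 13·5896813 + 42·2·909898 = 153090001; y_6 = 13·909898 + 2·5896813 = 23622300.
Step 3: Verify x_6² - 42·y_6² = 23436548406180001 - 23436548406180000 = 1 (should be 1). ✓

(x_1, y_1) = (13, 2); (x_6, y_6) = (153090001, 23622300).


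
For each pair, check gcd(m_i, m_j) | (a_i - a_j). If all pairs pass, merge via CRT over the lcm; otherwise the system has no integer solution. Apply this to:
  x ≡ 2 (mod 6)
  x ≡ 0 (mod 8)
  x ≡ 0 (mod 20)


Moduli 6, 8, 20 are not pairwise coprime, so CRT works modulo lcm(m_i) when all pairwise compatibility conditions hold.
Pairwise compatibility: gcd(m_i, m_j) must divide a_i - a_j for every pair.
Merge one congruence at a time:
  Start: x ≡ 2 (mod 6).
  Combine with x ≡ 0 (mod 8): gcd(6, 8) = 2; 0 - 2 = -2, which IS divisible by 2, so compatible.
    Write x = 2 + 6·t and substitute into x ≡ 0 (mod 8): 6·t ≡ 0 − 2 = -2 (mod 8).
    Divide the congruence (and modulus) by g = 2: 3·t ≡ -1 (mod 4).
    Reduce coefficients mod 4: 3·t ≡ 3 (mod 4).
    The inverse of 3 mod 4 is 3 (since 3·3 = 9 = 2·4 + 1), so t ≡ 3·3 = 9 ≡ 1 (mod 4).
    Then x = 2 + 6·1 = 8, valid modulo lcm(6, 8) = 24: x ≡ 8 (mod 24).
  Combine with x ≡ 0 (mod 20): gcd(24, 20) = 4; 0 - 8 = -8, which IS divisible by 4, so compatible.
    Write x = 8 + 24·t and substitute into x ≡ 0 (mod 20): 24·t ≡ 0 − 8 = -8 (mod 20).
    Divide the congruence (and modulus) by g = 4: 6·t ≡ -2 (mod 5).
    Reduce coefficients mod 5: 1·t ≡ 3 (mod 5).
    So t ≡ 3 (mod 5).
    Then x = 8 + 24·3 = 80, valid modulo lcm(24, 20) = 120: x ≡ 80 (mod 120).
Verify: 80 mod 6 = 2, 80 mod 8 = 0, 80 mod 20 = 0.

x ≡ 80 (mod 120).


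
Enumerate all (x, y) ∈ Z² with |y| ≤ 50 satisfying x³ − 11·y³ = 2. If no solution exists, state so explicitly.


The equation is x³ - 11y³ = 2. For fixed y, x³ = 11·y³ + 2, so a solution requires the RHS to be a perfect cube.
Strategy: iterate y from -50 to 50, compute RHS = 11·y³ + 2, and check whether it is a (positive or negative) perfect cube.
Check small values of y:
  y = 0: RHS = 2 is not a perfect cube.
  y = 1: RHS = 13 is not a perfect cube.
  y = -1: RHS = -9 is not a perfect cube.
  y = 2: RHS = 90 is not a perfect cube.
  y = -2: RHS = -86 is not a perfect cube.
  y = 3: RHS = 299 is not a perfect cube.
  y = -3: RHS = -295 is not a perfect cube.
Continuing the search up to |y| = 50 finds no solutions either.
No (x, y) in the scanned range satisfies the equation.

No integer solutions with |y| ≤ 50.


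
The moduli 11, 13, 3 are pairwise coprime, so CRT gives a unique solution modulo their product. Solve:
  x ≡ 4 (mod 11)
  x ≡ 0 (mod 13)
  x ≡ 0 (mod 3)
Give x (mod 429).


Moduli 11, 13, 3 are pairwise coprime; by CRT there is a unique solution modulo M = 11 · 13 · 3 = 429.
Solve pairwise, accumulating the modulus:
  Start with x ≡ 4 (mod 11).
  Combine with x ≡ 0 (mod 13): since gcd(11, 13) = 1, we get a unique residue mod 143.
    Write x = 4 + 11·t and substitute into x ≡ 0 (mod 13): 11·t ≡ 0 − 4 = -4 (mod 13).
    Reduce coefficients mod 13: 11·t ≡ 9 (mod 13).
    The inverse of 11 mod 13 is 6 (since 11·6 = 66 = 5·13 + 1), so t ≡ 6·9 = 54 ≡ 2 (mod 13).
    Then x = 4 + 11·2 = 26, valid modulo lcm(11, 13) = 143: x ≡ 26 (mod 143).
  Combine with x ≡ 0 (mod 3): since gcd(143, 3) = 1, we get a unique residue mod 429.
    Write x = 26 + 143·t and substitute into x ≡ 0 (mod 3): 143·t ≡ 0 − 26 = -26 (mod 3).
    Reduce coefficients mod 3: 2·t ≡ 1 (mod 3).
    The inverse of 2 mod 3 is 2 (since 2·2 = 4 = 1·3 + 1), so t ≡ 2·1 = 2 ≡ 2 (mod 3).
    Then x = 26 + 143·2 = 312, valid modulo lcm(143, 3) = 429: x ≡ 312 (mod 429).
Verify: 312 mod 11 = 4 ✓, 312 mod 13 = 0 ✓, 312 mod 3 = 0 ✓.

x ≡ 312 (mod 429).


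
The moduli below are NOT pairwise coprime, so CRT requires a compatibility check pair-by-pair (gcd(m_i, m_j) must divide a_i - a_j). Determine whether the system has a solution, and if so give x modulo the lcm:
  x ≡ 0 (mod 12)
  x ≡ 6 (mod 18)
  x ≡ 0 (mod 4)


Moduli 12, 18, 4 are not pairwise coprime, so CRT works modulo lcm(m_i) when all pairwise compatibility conditions hold.
Pairwise compatibility: gcd(m_i, m_j) must divide a_i - a_j for every pair.
Merge one congruence at a time:
  Start: x ≡ 0 (mod 12).
  Combine with x ≡ 6 (mod 18): gcd(12, 18) = 6; 6 - 0 = 6, which IS divisible by 6, so compatible.
    Write x = 0 + 12·t and substitute into x ≡ 6 (mod 18): 12·t ≡ 6 − 0 = 6 (mod 18).
    Divide the congruence (and modulus) by g = 6: 2·t ≡ 1 (mod 3).
    The inverse of 2 mod 3 is 2 (since 2·2 = 4 = 1·3 + 1), so t ≡ 2·1 = 2 ≡ 2 (mod 3).
    Then x = 0 + 12·2 = 24, valid modulo lcm(12, 18) = 36: x ≡ 24 (mod 36).
  Combine with x ≡ 0 (mod 4): gcd(36, 4) = 4; 0 - 24 = -24, which IS divisible by 4, so compatible.
    Write x = 24 + 36·t and substitute into x ≡ 0 (mod 4): 36·t ≡ 0 − 24 = -24 (mod 4).
    Divide the congruence (and modulus) by g = 4: 9·t ≡ -6 (mod 1).
    Modulo 1 every t works; take t = 0.
    Then x = 24 + 36·0 = 24, valid modulo lcm(36, 4) = 36: x ≡ 24 (mod 36).
Verify: 24 mod 12 = 0, 24 mod 18 = 6, 24 mod 4 = 0.

x ≡ 24 (mod 36).


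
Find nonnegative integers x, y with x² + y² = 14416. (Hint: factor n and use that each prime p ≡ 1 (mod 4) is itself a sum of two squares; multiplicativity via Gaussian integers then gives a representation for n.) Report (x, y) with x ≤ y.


Step 1: Factor n = 14416 = 2^4 · 17 · 53.
Step 2: Check the mod-4 condition on each prime factor: 2 = 2 (special); 17 ≡ 1 (mod 4), exponent 1; 53 ≡ 1 (mod 4), exponent 1.
All primes ≡ 3 (mod 4) appear to even exponent (or don't appear), so by the two-squares theorem n IS expressible as a sum of two squares.
Step 3: Build a representation. Group n = k² · m with k = 4 and m = 17 · 53 = 901 (a product of primes ≡ 1 (mod 4)); a representation of m scales to one of n via (k·x)² + (k·y)² = k²(x² + y²). Each prime p ≡ 1 (mod 4) is itself a sum of two squares; find a² by testing p − a² for a perfect square:
  17: 17 − 1² = 16 = 4² ⇒ 17 = 1² + 4².
  53: 53 − 1² = 52, 53 − 2² = 49 = 7² ⇒ 53 = 2² + 7².
  Combine using the Brahmagupta–Fibonacci identity (a² + b²)(c² + d²) = (ac − bd)² + (ad + bc)² = (ac + bd)² + (ad − bc)²:
  17 · 53 = 901: from (1² + 4²)(2² + 7²), take (1·2 − 4·7, 1·7 + 4·2) = (2 − 28, 7 + 8) = (-26, 15); dropping signs (only squares matter) gives (26, 15); check 26² + 15² = 676 + 225 = 901 ✓.
  Scale by k = 4: (4·26, 4·15) = (104, 60).
Step 4: Order so x ≤ y and verify: 60² + 104² = 3600 + 10816 = 14416 = n. ✓

n = 14416 = 60² + 104² (one valid representation with x ≤ y).


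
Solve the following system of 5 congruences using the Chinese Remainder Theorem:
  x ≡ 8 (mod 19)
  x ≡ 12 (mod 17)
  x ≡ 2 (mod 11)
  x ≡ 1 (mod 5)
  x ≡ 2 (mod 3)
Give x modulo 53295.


Product of moduli M = 19 · 17 · 11 · 5 · 3 = 53295.
Merge one congruence at a time:
  Start: x ≡ 8 (mod 19).
  Combine with x ≡ 12 (mod 17); new modulus lcm = 323.
    Write x = 8 + 19·t and substitute into x ≡ 12 (mod 17): 19·t ≡ 12 − 8 = 4 (mod 17).
    Reduce coefficients mod 17: 2·t ≡ 4 (mod 17).
    The inverse of 2 mod 17 is 9 (since 2·9 = 18 = 1·17 + 1), so t ≡ 9·4 = 36 ≡ 2 (mod 17).
    Then x = 8 + 19·2 = 46, valid modulo lcm(19, 17) = 323: x ≡ 46 (mod 323).
  Combine with x ≡ 2 (mod 11); new modulus lcm = 3553.
    Write x = 46 + 323·t and substitute into x ≡ 2 (mod 11): 323·t ≡ 2 − 46 = -44 (mod 11).
    Reduce coefficients mod 11: 4·t ≡ 0 (mod 11).
    The inverse of 4 mod 11 is 3 (since 4·3 = 12 = 1·11 + 1), so t ≡ 3·0 = 0 ≡ 0 (mod 11).
    Then x = 46 + 323·0 = 46, valid modulo lcm(323, 11) = 3553: x ≡ 46 (mod 3553).
  Combine with x ≡ 1 (mod 5); new modulus lcm = 17765.
    Write x = 46 + 3553·t and substitute into x ≡ 1 (mod 5): 3553·t ≡ 1 − 46 = -45 (mod 5).
    Reduce coefficients mod 5: 3·t ≡ 0 (mod 5).
    The inverse of 3 mod 5 is 2 (since 3·2 = 6 = 1·5 + 1), so t ≡ 2·0 = 0 ≡ 0 (mod 5).
    Then x = 46 + 3553·0 = 46, valid modulo lcm(3553, 5) = 17765: x ≡ 46 (mod 17765).
  Combine with x ≡ 2 (mod 3); new modulus lcm = 53295.
    Write x = 46 + 17765·t and substitute into x ≡ 2 (mod 3): 17765·t ≡ 2 − 46 = -44 (mod 3).
    Reduce coefficients mod 3: 2·t ≡ 1 (mod 3).
    The inverse of 2 mod 3 is 2 (since 2·2 = 4 = 1·3 + 1), so t ≡ 2·1 = 2 ≡ 2 (mod 3).
    Then x = 46 + 17765·2 = 35576, valid modulo lcm(17765, 3) = 53295: x ≡ 35576 (mod 53295).
Verify against each original: 35576 mod 19 = 8, 35576 mod 17 = 12, 35576 mod 11 = 2, 35576 mod 5 = 1, 35576 mod 3 = 2.

x ≡ 35576 (mod 53295).


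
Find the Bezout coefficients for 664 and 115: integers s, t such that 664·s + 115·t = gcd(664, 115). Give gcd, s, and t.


Euclidean algorithm on (664, 115) — divide until remainder is 0:
  664 = 5 · 115 + 89
  115 = 1 · 89 + 26
  89 = 3 · 26 + 11
  26 = 2 · 11 + 4
  11 = 2 · 4 + 3
  4 = 1 · 3 + 1
  3 = 3 · 1 + 0
gcd(664, 115) = 1.
Track Bezout coefficients alongside the remainders: start with r₀ = 664 = a·1 + b·0 (s = 1, t = 0) and r₁ = 115 = a·0 + b·1 (s = 0, t = 1); each new remainder r_{k+1} = r_{k-1} − q_k·r_k inherits s_{k+1} = s_{k-1} − q_k·s_k, t_{k+1} = t_{k-1} − q_k·t_k, so r_k = a·s_k + b·t_k at every step:
  q = 5: r = 89, s = 1 − 5·0 = 1, t = 0 − 5·1 = -5  (check: 664·1 + 115·(-5) = 89)
  q = 1: r = 26, s = 0 − 1·1 = -1, t = 1 − 1·(-5) = 6  (check: 664·(-1) + 115·6 = 26)
  q = 3: r = 11, s = 1 − 3·(-1) = 4, t = -5 − 3·6 = -23  (check: 664·4 + 115·(-23) = 11)
  q = 2: r = 4, s = -1 − 2·4 = -9, t = 6 − 2·(-23) = 52  (check: 664·(-9) + 115·52 = 4)
  q = 2: r = 3, s = 4 − 2·(-9) = 22, t = -23 − 2·52 = -127  (check: 664·22 + 115·(-127) = 3)
  q = 1: r = 1, s = -9 − 1·22 = -31, t = 52 − 1·(-127) = 179  (check: 664·(-31) + 115·179 = 1)
The row with r = 1 (the gcd) gives the Bezout coefficients s = -31, t = 179.
Result: 664 · (-31) + 115 · (179) = 1.

gcd(664, 115) = 1; s = -31, t = 179 (check: 664·(-31) + 115·179 = 1).


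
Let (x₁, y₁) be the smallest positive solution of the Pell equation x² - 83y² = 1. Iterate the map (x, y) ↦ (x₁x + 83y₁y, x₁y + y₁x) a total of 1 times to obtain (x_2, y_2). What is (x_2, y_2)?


Step 1: Find the fundamental solution (x₁, y₁) of x² - 83y² = 1.
  Expand √83 as a continued fraction. a₀ = ⌊√83⌋ = 9; iterate m_{k+1} = d_k·a_k − m_k, d_{k+1} = (83 − m_{k+1}²)/d_k, a_{k+1} = ⌊(a₀ + m_{k+1})/d_{k+1}⌋ (starting m₀ = 0, d₀ = 1), with convergents p_k = a_k·p_{k-1} + p_{k-2}, q_k = a_k·q_{k-1} + q_{k-2} (p₋₁ = 1, q₋₁ = 0):
  k = 0: a₀ = 9; p₀/q₀ = 9/1; p₀² − 83·q₀² = 81 − 83 = -2.
  k = 1: m = 9, d = 2, a = ⌊(9 + 9)/2⌋ = 9; p/q = (9·9 + 1)/(9·1 + 0) = 82/9; p² − 83·q² = 6724 − 6723 = 1.
  The first convergent with p² − 83·q² = 1 gives the fundamental solution (x₁, y₁) = (82, 9).
Step 2: Apply the recurrence (x_{n+1}, y_{n+1}) = (x₁x_n + 83y₁y_n, x₁y_n + y₁x_n) repeatedly.
  From (x_1, y_1) = (82, 9): x_2 = 82·82 + 83·9·9 = 13447; y_2 = 82·9 + 9·82 = 1476.
Step 3: Verify x_2² - 83·y_2² = 180821809 - 180821808 = 1 (should be 1). ✓

(x_1, y_1) = (82, 9); (x_2, y_2) = (13447, 1476).


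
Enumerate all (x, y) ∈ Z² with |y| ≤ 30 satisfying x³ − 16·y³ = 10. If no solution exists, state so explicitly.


The equation is x³ - 16y³ = 10. For fixed y, x³ = 16·y³ + 10, so a solution requires the RHS to be a perfect cube.
Strategy: iterate y from -30 to 30, compute RHS = 16·y³ + 10, and check whether it is a (positive or negative) perfect cube.
Check small values of y:
  y = 0: RHS = 10 is not a perfect cube.
  y = 1: RHS = 26 is not a perfect cube.
  y = -1: RHS = -6 is not a perfect cube.
  y = 2: RHS = 138 is not a perfect cube.
  y = -2: RHS = -118 is not a perfect cube.
  y = 3: RHS = 442 is not a perfect cube.
  y = -3: RHS = -422 is not a perfect cube.
Continuing the search up to |y| = 30 finds no solutions either.
No (x, y) in the scanned range satisfies the equation.

No integer solutions with |y| ≤ 30.


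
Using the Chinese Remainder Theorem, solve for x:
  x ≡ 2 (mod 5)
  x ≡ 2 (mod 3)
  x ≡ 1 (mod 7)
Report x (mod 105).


Moduli 5, 3, 7 are pairwise coprime; by CRT there is a unique solution modulo M = 5 · 3 · 7 = 105.
Solve pairwise, accumulating the modulus:
  Start with x ≡ 2 (mod 5).
  Combine with x ≡ 2 (mod 3): since gcd(5, 3) = 1, we get a unique residue mod 15.
    Write x = 2 + 5·t and substitute into x ≡ 2 (mod 3): 5·t ≡ 2 − 2 = 0 (mod 3).
    Reduce coefficients mod 3: 2·t ≡ 0 (mod 3).
    The inverse of 2 mod 3 is 2 (since 2·2 = 4 = 1·3 + 1), so t ≡ 2·0 = 0 ≡ 0 (mod 3).
    Then x = 2 + 5·0 = 2, valid modulo lcm(5, 3) = 15: x ≡ 2 (mod 15).
  Combine with x ≡ 1 (mod 7): since gcd(15, 7) = 1, we get a unique residue mod 105.
    Write x = 2 + 15·t and substitute into x ≡ 1 (mod 7): 15·t ≡ 1 − 2 = -1 (mod 7).
    Reduce coefficients mod 7: 1·t ≡ 6 (mod 7).
    So t ≡ 6 (mod 7).
    Then x = 2 + 15·6 = 92, valid modulo lcm(15, 7) = 105: x ≡ 92 (mod 105).
Verify: 92 mod 5 = 2 ✓, 92 mod 3 = 2 ✓, 92 mod 7 = 1 ✓.

x ≡ 92 (mod 105).


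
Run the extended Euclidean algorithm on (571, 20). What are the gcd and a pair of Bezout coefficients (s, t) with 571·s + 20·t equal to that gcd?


Euclidean algorithm on (571, 20) — divide until remainder is 0:
  571 = 28 · 20 + 11
  20 = 1 · 11 + 9
  11 = 1 · 9 + 2
  9 = 4 · 2 + 1
  2 = 2 · 1 + 0
gcd(571, 20) = 1.
Track Bezout coefficients alongside the remainders: start with r₀ = 571 = a·1 + b·0 (s = 1, t = 0) and r₁ = 20 = a·0 + b·1 (s = 0, t = 1); each new remainder r_{k+1} = r_{k-1} − q_k·r_k inherits s_{k+1} = s_{k-1} − q_k·s_k, t_{k+1} = t_{k-1} − q_k·t_k, so r_k = a·s_k + b·t_k at every step:
  q = 28: r = 11, s = 1 − 28·0 = 1, t = 0 − 28·1 = -28  (check: 571·1 + 20·(-28) = 11)
  q = 1: r = 9, s = 0 − 1·1 = -1, t = 1 − 1·(-28) = 29  (check: 571·(-1) + 20·29 = 9)
  q = 1: r = 2, s = 1 − 1·(-1) = 2, t = -28 − 1·29 = -57  (check: 571·2 + 20·(-57) = 2)
  q = 4: r = 1, s = -1 − 4·2 = -9, t = 29 − 4·(-57) = 257  (check: 571·(-9) + 20·257 = 1)
The row with r = 1 (the gcd) gives the Bezout coefficients s = -9, t = 257.
Result: 571 · (-9) + 20 · (257) = 1.

gcd(571, 20) = 1; s = -9, t = 257 (check: 571·(-9) + 20·257 = 1).


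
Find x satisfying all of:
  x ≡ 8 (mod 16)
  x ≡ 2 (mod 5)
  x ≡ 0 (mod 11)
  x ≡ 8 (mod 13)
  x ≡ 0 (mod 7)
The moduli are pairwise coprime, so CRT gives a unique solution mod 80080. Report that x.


Product of moduli M = 16 · 5 · 11 · 13 · 7 = 80080.
Merge one congruence at a time:
  Start: x ≡ 8 (mod 16).
  Combine with x ≡ 2 (mod 5); new modulus lcm = 80.
    Write x = 8 + 16·t and substitute into x ≡ 2 (mod 5): 16·t ≡ 2 − 8 = -6 (mod 5).
    Reduce coefficients mod 5: 1·t ≡ 4 (mod 5).
    So t ≡ 4 (mod 5).
    Then x = 8 + 16·4 = 72, valid modulo lcm(16, 5) = 80: x ≡ 72 (mod 80).
  Combine with x ≡ 0 (mod 11); new modulus lcm = 880.
    Write x = 72 + 80·t and substitute into x ≡ 0 (mod 11): 80·t ≡ 0 − 72 = -72 (mod 11).
    Reduce coefficients mod 11: 3·t ≡ 5 (mod 11).
    The inverse of 3 mod 11 is 4 (since 3·4 = 12 = 1·11 + 1), so t ≡ 4·5 = 20 ≡ 9 (mod 11).
    Then x = 72 + 80·9 = 792, valid modulo lcm(80, 11) = 880: x ≡ 792 (mod 880).
  Combine with x ≡ 8 (mod 13); new modulus lcm = 11440.
    Write x = 792 + 880·t and substitute into x ≡ 8 (mod 13): 880·t ≡ 8 − 792 = -784 (mod 13).
    Reduce coefficients mod 13: 9·t ≡ 9 (mod 13).
    The inverse of 9 mod 13 is 3 (since 9·3 = 27 = 2·13 + 1), so t ≡ 3·9 = 27 ≡ 1 (mod 13).
    Then x = 792 + 880·1 = 1672, valid modulo lcm(880, 13) = 11440: x ≡ 1672 (mod 11440).
  Combine with x ≡ 0 (mod 7); new modulus lcm = 80080.
    Write x = 1672 + 11440·t and substitute into x ≡ 0 (mod 7): 11440·t ≡ 0 − 1672 = -1672 (mod 7).
    Reduce coefficients mod 7: 2·t ≡ 1 (mod 7).
    The inverse of 2 mod 7 is 4 (since 2·4 = 8 = 1·7 + 1), so t ≡ 4·1 = 4 ≡ 4 (mod 7).
    Then x = 1672 + 11440·4 = 47432, valid modulo lcm(11440, 7) = 80080: x ≡ 47432 (mod 80080).
Verify against each original: 47432 mod 16 = 8, 47432 mod 5 = 2, 47432 mod 11 = 0, 47432 mod 13 = 8, 47432 mod 7 = 0.

x ≡ 47432 (mod 80080).


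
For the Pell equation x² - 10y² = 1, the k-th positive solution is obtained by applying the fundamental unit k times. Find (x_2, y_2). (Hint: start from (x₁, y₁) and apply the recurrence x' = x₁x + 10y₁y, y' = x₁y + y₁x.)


Step 1: Find the fundamental solution (x₁, y₁) of x² - 10y² = 1.
  Expand √10 as a continued fraction. a₀ = ⌊√10⌋ = 3; iterate m_{k+1} = d_k·a_k − m_k, d_{k+1} = (10 − m_{k+1}²)/d_k, a_{k+1} = ⌊(a₀ + m_{k+1})/d_{k+1}⌋ (starting m₀ = 0, d₀ = 1), with convergents p_k = a_k·p_{k-1} + p_{k-2}, q_k = a_k·q_{k-1} + q_{k-2} (p₋₁ = 1, q₋₁ = 0):
  k = 0: a₀ = 3; p₀/q₀ = 3/1; p₀² − 10·q₀² = 9 − 10 = -1.
  k = 1: m = 3, d = 1, a = ⌊(3 + 3)/1⌋ = 6; p/q = (6·3 + 1)/(6·1 + 0) = 19/6; p² − 10·q² = 361 − 360 = 1.
  The first convergent with p² − 10·q² = 1 gives the fundamental solution (x₁, y₁) = (19, 6).
Step 2: Apply the recurrence (x_{n+1}, y_{n+1}) = (x₁x_n + 10y₁y_n, x₁y_n + y₁x_n) repeatedly.
  From (x_1, y_1) = (19, 6): x_2 = 19·19 + 10·6·6 = 721; y_2 = 19·6 + 6·19 = 228.
Step 3: Verify x_2² - 10·y_2² = 519841 - 519840 = 1 (should be 1). ✓

(x_1, y_1) = (19, 6); (x_2, y_2) = (721, 228).


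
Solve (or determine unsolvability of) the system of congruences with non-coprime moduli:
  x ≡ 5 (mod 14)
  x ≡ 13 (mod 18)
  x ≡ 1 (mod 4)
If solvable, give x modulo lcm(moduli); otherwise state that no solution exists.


Moduli 14, 18, 4 are not pairwise coprime, so CRT works modulo lcm(m_i) when all pairwise compatibility conditions hold.
Pairwise compatibility: gcd(m_i, m_j) must divide a_i - a_j for every pair.
Merge one congruence at a time:
  Start: x ≡ 5 (mod 14).
  Combine with x ≡ 13 (mod 18): gcd(14, 18) = 2; 13 - 5 = 8, which IS divisible by 2, so compatible.
    Write x = 5 + 14·t and substitute into x ≡ 13 (mod 18): 14·t ≡ 13 − 5 = 8 (mod 18).
    Divide the congruence (and modulus) by g = 2: 7·t ≡ 4 (mod 9).
    The inverse of 7 mod 9 is 4 (since 7·4 = 28 = 3·9 + 1), so t ≡ 4·4 = 16 ≡ 7 (mod 9).
    Then x = 5 + 14·7 = 103, valid modulo lcm(14, 18) = 126: x ≡ 103 (mod 126).
  Combine with x ≡ 1 (mod 4): gcd(126, 4) = 2; 1 - 103 = -102, which IS divisible by 2, so compatible.
    Write x = 103 + 126·t and substitute into x ≡ 1 (mod 4): 126·t ≡ 1 − 103 = -102 (mod 4).
    Divide the congruence (and modulus) by g = 2: 63·t ≡ -51 (mod 2).
    Reduce coefficients mod 2: 1·t ≡ 1 (mod 2).
    So t ≡ 1 (mod 2).
    Then x = 103 + 126·1 = 229, valid modulo lcm(126, 4) = 252: x ≡ 229 (mod 252).
Verify: 229 mod 14 = 5, 229 mod 18 = 13, 229 mod 4 = 1.

x ≡ 229 (mod 252).


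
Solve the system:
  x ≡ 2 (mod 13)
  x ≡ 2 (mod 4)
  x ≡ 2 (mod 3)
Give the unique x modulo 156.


Moduli 13, 4, 3 are pairwise coprime; by CRT there is a unique solution modulo M = 13 · 4 · 3 = 156.
Solve pairwise, accumulating the modulus:
  Start with x ≡ 2 (mod 13).
  Combine with x ≡ 2 (mod 4): since gcd(13, 4) = 1, we get a unique residue mod 52.
    Write x = 2 + 13·t and substitute into x ≡ 2 (mod 4): 13·t ≡ 2 − 2 = 0 (mod 4).
    Reduce coefficients mod 4: 1·t ≡ 0 (mod 4).
    So t ≡ 0 (mod 4).
    Then x = 2 + 13·0 = 2, valid modulo lcm(13, 4) = 52: x ≡ 2 (mod 52).
  Combine with x ≡ 2 (mod 3): since gcd(52, 3) = 1, we get a unique residue mod 156.
    Write x = 2 + 52·t and substitute into x ≡ 2 (mod 3): 52·t ≡ 2 − 2 = 0 (mod 3).
    Reduce coefficients mod 3: 1·t ≡ 0 (mod 3).
    So t ≡ 0 (mod 3).
    Then x = 2 + 52·0 = 2, valid modulo lcm(52, 3) = 156: x ≡ 2 (mod 156).
Verify: 2 mod 13 = 2 ✓, 2 mod 4 = 2 ✓, 2 mod 3 = 2 ✓.

x ≡ 2 (mod 156).


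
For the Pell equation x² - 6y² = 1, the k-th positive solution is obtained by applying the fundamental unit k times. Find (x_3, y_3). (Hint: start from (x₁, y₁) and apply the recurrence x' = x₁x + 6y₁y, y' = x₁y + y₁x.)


Step 1: Find the fundamental solution (x₁, y₁) of x² - 6y² = 1.
  Expand √6 as a continued fraction. a₀ = ⌊√6⌋ = 2; iterate m_{k+1} = d_k·a_k − m_k, d_{k+1} = (6 − m_{k+1}²)/d_k, a_{k+1} = ⌊(a₀ + m_{k+1})/d_{k+1}⌋ (starting m₀ = 0, d₀ = 1), with convergents p_k = a_k·p_{k-1} + p_{k-2}, q_k = a_k·q_{k-1} + q_{k-2} (p₋₁ = 1, q₋₁ = 0):
  k = 0: a₀ = 2; p₀/q₀ = 2/1; p₀² − 6·q₀² = 4 − 6 = -2.
  k = 1: m = 2, d = 2, a = ⌊(2 + 2)/2⌋ = 2; p/q = (2·2 + 1)/(2·1 + 0) = 5/2; p² − 6·q² = 25 − 24 = 1.
  The first convergent with p² − 6·q² = 1 gives the fundamental solution (x₁, y₁) = (5, 2).
Step 2: Apply the recurrence (x_{n+1}, y_{n+1}) = (x₁x_n + 6y₁y_n, x₁y_n + y₁x_n) repeatedly.
  From (x_1, y_1) = (5, 2): x_2 = 5·5 + 6·2·2 = 49; y_2 = 5·2 + 2·5 = 20.
  From (x_2, y_2) = (49, 20): x_3 = 5·49 + 6·2·20 = 485; y_3 = 5·20 + 2·49 = 198.
Step 3: Verify x_3² - 6·y_3² = 235225 - 235224 = 1 (should be 1). ✓

(x_1, y_1) = (5, 2); (x_3, y_3) = (485, 198).


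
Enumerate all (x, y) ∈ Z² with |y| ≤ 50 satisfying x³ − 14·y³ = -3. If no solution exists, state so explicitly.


The equation is x³ - 14y³ = -3. For fixed y, x³ = 14·y³ − 3, so a solution requires the RHS to be a perfect cube.
Strategy: iterate y from -50 to 50, compute RHS = 14·y³ − 3, and check whether it is a (positive or negative) perfect cube.
Check small values of y:
  y = 0: RHS = -3 is not a perfect cube.
  y = 1: RHS = 11 is not a perfect cube.
  y = -1: RHS = -17 is not a perfect cube.
  y = 2: RHS = 109 is not a perfect cube.
  y = -2: RHS = -115 is not a perfect cube.
  y = 3: RHS = 375 is not a perfect cube.
  y = -3: RHS = -381 is not a perfect cube.
Continuing the search up to |y| = 50 finds no solutions either.
No (x, y) in the scanned range satisfies the equation.

No integer solutions with |y| ≤ 50.


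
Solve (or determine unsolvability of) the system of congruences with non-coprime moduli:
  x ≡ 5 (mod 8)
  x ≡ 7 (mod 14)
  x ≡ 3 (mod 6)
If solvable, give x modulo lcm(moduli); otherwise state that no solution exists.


Moduli 8, 14, 6 are not pairwise coprime, so CRT works modulo lcm(m_i) when all pairwise compatibility conditions hold.
Pairwise compatibility: gcd(m_i, m_j) must divide a_i - a_j for every pair.
Merge one congruence at a time:
  Start: x ≡ 5 (mod 8).
  Combine with x ≡ 7 (mod 14): gcd(8, 14) = 2; 7 - 5 = 2, which IS divisible by 2, so compatible.
    Write x = 5 + 8·t and substitute into x ≡ 7 (mod 14): 8·t ≡ 7 − 5 = 2 (mod 14).
    Divide the congruence (and modulus) by g = 2: 4·t ≡ 1 (mod 7).
    The inverse of 4 mod 7 is 2 (since 4·2 = 8 = 1·7 + 1), so t ≡ 2·1 = 2 ≡ 2 (mod 7).
    Then x = 5 + 8·2 = 21, valid modulo lcm(8, 14) = 56: x ≡ 21 (mod 56).
  Combine with x ≡ 3 (mod 6): gcd(56, 6) = 2; 3 - 21 = -18, which IS divisible by 2, so compatible.
    Write x = 21 + 56·t and substitute into x ≡ 3 (mod 6): 56·t ≡ 3 − 21 = -18 (mod 6).
    Divide the congruence (and modulus) by g = 2: 28·t ≡ -9 (mod 3).
    Reduce coefficients mod 3: 1·t ≡ 0 (mod 3).
    So t ≡ 0 (mod 3).
    Then x = 21 + 56·0 = 21, valid modulo lcm(56, 6) = 168: x ≡ 21 (mod 168).
Verify: 21 mod 8 = 5, 21 mod 14 = 7, 21 mod 6 = 3.

x ≡ 21 (mod 168).


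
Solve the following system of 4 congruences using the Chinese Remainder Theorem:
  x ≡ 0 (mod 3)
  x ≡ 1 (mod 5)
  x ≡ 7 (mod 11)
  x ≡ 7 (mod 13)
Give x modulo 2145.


Product of moduli M = 3 · 5 · 11 · 13 = 2145.
Merge one congruence at a time:
  Start: x ≡ 0 (mod 3).
  Combine with x ≡ 1 (mod 5); new modulus lcm = 15.
    Write x = 0 + 3·t and substitute into x ≡ 1 (mod 5): 3·t ≡ 1 − 0 = 1 (mod 5).
    The inverse of 3 mod 5 is 2 (since 3·2 = 6 = 1·5 + 1), so t ≡ 2·1 = 2 ≡ 2 (mod 5).
    Then x = 0 + 3·2 = 6, valid modulo lcm(3, 5) = 15: x ≡ 6 (mod 15).
  Combine with x ≡ 7 (mod 11); new modulus lcm = 165.
    Write x = 6 + 15·t and substitute into x ≡ 7 (mod 11): 15·t ≡ 7 − 6 = 1 (mod 11).
    Reduce coefficients mod 11: 4·t ≡ 1 (mod 11).
    The inverse of 4 mod 11 is 3 (since 4·3 = 12 = 1·11 + 1), so t ≡ 3·1 = 3 ≡ 3 (mod 11).
    Then x = 6 + 15·3 = 51, valid modulo lcm(15, 11) = 165: x ≡ 51 (mod 165).
  Combine with x ≡ 7 (mod 13); new modulus lcm = 2145.
    Write x = 51 + 165·t and substitute into x ≡ 7 (mod 13): 165·t ≡ 7 − 51 = -44 (mod 13).
    Reduce coefficients mod 13: 9·t ≡ 8 (mod 13).
    The inverse of 9 mod 13 is 3 (since 9·3 = 27 = 2·13 + 1), so t ≡ 3·8 = 24 ≡ 11 (mod 13).
    Then x = 51 + 165·11 = 1866, valid modulo lcm(165, 13) = 2145: x ≡ 1866 (mod 2145).
Verify against each original: 1866 mod 3 = 0, 1866 mod 5 = 1, 1866 mod 11 = 7, 1866 mod 13 = 7.

x ≡ 1866 (mod 2145).


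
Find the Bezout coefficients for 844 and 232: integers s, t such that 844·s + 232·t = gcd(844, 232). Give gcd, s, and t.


Euclidean algorithm on (844, 232) — divide until remainder is 0:
  844 = 3 · 232 + 148
  232 = 1 · 148 + 84
  148 = 1 · 84 + 64
  84 = 1 · 64 + 20
  64 = 3 · 20 + 4
  20 = 5 · 4 + 0
gcd(844, 232) = 4.
Track Bezout coefficients alongside the remainders: start with r₀ = 844 = a·1 + b·0 (s = 1, t = 0) and r₁ = 232 = a·0 + b·1 (s = 0, t = 1); each new remainder r_{k+1} = r_{k-1} − q_k·r_k inherits s_{k+1} = s_{k-1} − q_k·s_k, t_{k+1} = t_{k-1} − q_k·t_k, so r_k = a·s_k + b·t_k at every step:
  q = 3: r = 148, s = 1 − 3·0 = 1, t = 0 − 3·1 = -3  (check: 844·1 + 232·(-3) = 148)
  q = 1: r = 84, s = 0 − 1·1 = -1, t = 1 − 1·(-3) = 4  (check: 844·(-1) + 232·4 = 84)
  q = 1: r = 64, s = 1 − 1·(-1) = 2, t = -3 − 1·4 = -7  (check: 844·2 + 232·(-7) = 64)
  q = 1: r = 20, s = -1 − 1·2 = -3, t = 4 − 1·(-7) = 11  (check: 844·(-3) + 232·11 = 20)
  q = 3: r = 4, s = 2 − 3·(-3) = 11, t = -7 − 3·11 = -40  (check: 844·11 + 232·(-40) = 4)
The row with r = 4 (the gcd) gives the Bezout coefficients s = 11, t = -40.
Result: 844 · (11) + 232 · (-40) = 4.

gcd(844, 232) = 4; s = 11, t = -40 (check: 844·11 + 232·(-40) = 4).


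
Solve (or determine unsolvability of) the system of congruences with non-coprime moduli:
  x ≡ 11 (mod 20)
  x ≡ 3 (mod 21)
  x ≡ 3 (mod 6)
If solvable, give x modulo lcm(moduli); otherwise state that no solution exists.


Moduli 20, 21, 6 are not pairwise coprime, so CRT works modulo lcm(m_i) when all pairwise compatibility conditions hold.
Pairwise compatibility: gcd(m_i, m_j) must divide a_i - a_j for every pair.
Merge one congruence at a time:
  Start: x ≡ 11 (mod 20).
  Combine with x ≡ 3 (mod 21): gcd(20, 21) = 1; 3 - 11 = -8, which IS divisible by 1, so compatible.
    Write x = 11 + 20·t and substitute into x ≡ 3 (mod 21): 20·t ≡ 3 − 11 = -8 (mod 21).
    Reduce coefficients mod 21: 20·t ≡ 13 (mod 21).
    The inverse of 20 mod 21 is 20 (since 20·20 = 400 = 19·21 + 1), so t ≡ 20·13 = 260 ≡ 8 (mod 21).
    Then x = 11 + 20·8 = 171, valid modulo lcm(20, 21) = 420: x ≡ 171 (mod 420).
  Combine with x ≡ 3 (mod 6): gcd(420, 6) = 6; 3 - 171 = -168, which IS divisible by 6, so compatible.
    Write x = 171 + 420·t and substitute into x ≡ 3 (mod 6): 420·t ≡ 3 − 171 = -168 (mod 6).
    Divide the congruence (and modulus) by g = 6: 70·t ≡ -28 (mod 1).
    Modulo 1 every t works; take t = 0.
    Then x = 171 + 420·0 = 171, valid modulo lcm(420, 6) = 420: x ≡ 171 (mod 420).
Verify: 171 mod 20 = 11, 171 mod 21 = 3, 171 mod 6 = 3.

x ≡ 171 (mod 420).


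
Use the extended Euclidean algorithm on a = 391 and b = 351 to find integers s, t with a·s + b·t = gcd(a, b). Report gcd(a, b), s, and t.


Euclidean algorithm on (391, 351) — divide until remainder is 0:
  391 = 1 · 351 + 40
  351 = 8 · 40 + 31
  40 = 1 · 31 + 9
  31 = 3 · 9 + 4
  9 = 2 · 4 + 1
  4 = 4 · 1 + 0
gcd(391, 351) = 1.
Track Bezout coefficients alongside the remainders: start with r₀ = 391 = a·1 + b·0 (s = 1, t = 0) and r₁ = 351 = a·0 + b·1 (s = 0, t = 1); each new remainder r_{k+1} = r_{k-1} − q_k·r_k inherits s_{k+1} = s_{k-1} − q_k·s_k, t_{k+1} = t_{k-1} − q_k·t_k, so r_k = a·s_k + b·t_k at every step:
  q = 1: r = 40, s = 1 − 1·0 = 1, t = 0 − 1·1 = -1  (check: 391·1 + 351·(-1) = 40)
  q = 8: r = 31, s = 0 − 8·1 = -8, t = 1 − 8·(-1) = 9  (check: 391·(-8) + 351·9 = 31)
  q = 1: r = 9, s = 1 − 1·(-8) = 9, t = -1 − 1·9 = -10  (check: 391·9 + 351·(-10) = 9)
  q = 3: r = 4, s = -8 − 3·9 = -35, t = 9 − 3·(-10) = 39  (check: 391·(-35) + 351·39 = 4)
  q = 2: r = 1, s = 9 − 2·(-35) = 79, t = -10 − 2·39 = -88  (check: 391·79 + 351·(-88) = 1)
The row with r = 1 (the gcd) gives the Bezout coefficients s = 79, t = -88.
Result: 391 · (79) + 351 · (-88) = 1.

gcd(391, 351) = 1; s = 79, t = -88 (check: 391·79 + 351·(-88) = 1).


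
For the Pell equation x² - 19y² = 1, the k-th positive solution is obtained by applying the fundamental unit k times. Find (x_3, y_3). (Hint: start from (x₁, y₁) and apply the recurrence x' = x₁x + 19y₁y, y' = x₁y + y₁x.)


Step 1: Find the fundamental solution (x₁, y₁) of x² - 19y² = 1.
  Expand √19 as a continued fraction. a₀ = ⌊√19⌋ = 4; iterate m_{k+1} = d_k·a_k − m_k, d_{k+1} = (19 − m_{k+1}²)/d_k, a_{k+1} = ⌊(a₀ + m_{k+1})/d_{k+1}⌋ (starting m₀ = 0, d₀ = 1), with convergents p_k = a_k·p_{k-1} + p_{k-2}, q_k = a_k·q_{k-1} + q_{k-2} (p₋₁ = 1, q₋₁ = 0):
  k = 0: a₀ = 4; p₀/q₀ = 4/1; p₀² − 19·q₀² = 16 − 19 = -3.
  k = 1: m = 4, d = 3, a = ⌊(4 + 4)/3⌋ = 2; p/q = (2·4 + 1)/(2·1 + 0) = 9/2; p² − 19·q² = 81 − 76 = 5.
  k = 2: m = 2, d = 5, a = ⌊(4 + 2)/5⌋ = 1; p/q = (1·9 + 4)/(1·2 + 1) = 13/3; p² − 19·q² = 169 − 171 = -2.
  k = 3: m = 3, d = 2, a = ⌊(4 + 3)/2⌋ = 3; p/q = (3·13 + 9)/(3·3 + 2) = 48/11; p² − 19·q² = 2304 − 2299 = 5.
  k = 4: m = 3, d = 5, a = ⌊(4 + 3)/5⌋ = 1; p/q = (1·48 + 13)/(1·11 + 3) = 61/14; p² − 19·q² = 3721 − 3724 = -3.
  k = 5: m = 2, d = 3, a = ⌊(4 + 2)/3⌋ = 2; p/q = (2·61 + 48)/(2·14 + 11) = 170/39; p² − 19·q² = 28900 − 28899 = 1.
  The first convergent with p² − 19·q² = 1 gives the fundamental solution (x₁, y₁) = (170, 39).
Step 2: Apply the recurrence (x_{n+1}, y_{n+1}) = (x₁x_n + 19y₁y_n, x₁y_n + y₁x_n) repeatedly.
  From (x_1, y_1) = (170, 39): x_2 = 170·170 + 19·39·39 = 57799; y_2 = 170·39 + 39·170 = 13260.
  From (x_2, y_2) = (57799, 13260): x_3 = 170·57799 + 19·39·13260 = 19651490; y_3 = 170·13260 + 39·57799 = 4508361.
Step 3: Verify x_3² - 19·y_3² = 386181059220100 - 386181059220099 = 1 (should be 1). ✓

(x_1, y_1) = (170, 39); (x_3, y_3) = (19651490, 4508361).


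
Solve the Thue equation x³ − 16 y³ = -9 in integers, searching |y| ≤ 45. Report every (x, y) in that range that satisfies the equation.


The equation is x³ - 16y³ = -9. For fixed y, x³ = 16·y³ − 9, so a solution requires the RHS to be a perfect cube.
Strategy: iterate y from -45 to 45, compute RHS = 16·y³ − 9, and check whether it is a (positive or negative) perfect cube.
Check small values of y:
  y = 0: RHS = -9 is not a perfect cube.
  y = 1: RHS = 7 is not a perfect cube.
  y = -1: RHS = -25 is not a perfect cube.
  y = 2: RHS = 119 is not a perfect cube.
  y = -2: RHS = -137 is not a perfect cube.
  y = 3: RHS = 423 is not a perfect cube.
  y = -3: RHS = -441 is not a perfect cube.
Continuing the search up to |y| = 45 finds no solutions either.
No (x, y) in the scanned range satisfies the equation.

No integer solutions with |y| ≤ 45.
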